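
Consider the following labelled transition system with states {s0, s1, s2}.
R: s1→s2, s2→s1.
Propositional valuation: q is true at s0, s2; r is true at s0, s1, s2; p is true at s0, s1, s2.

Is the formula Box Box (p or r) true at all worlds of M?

Yes

Let φ = Box Box (p or r). Evaluate φ at each world:
  s0 (successors ∅): φ is true.
  s1 (successors {s2}): φ is true.
  s2 (successors {s1}): φ is true.
For instance, at s2:
  At s2: Box Box (p or r) requires Box (p or r) at every successor {s1}.
      At s1: Box (p or r) requires p or r at every successor {s2}.
        At s2: p or r is true.
      So Box (p or r) is true at s1.
  So Box Box (p or r) is true at s2.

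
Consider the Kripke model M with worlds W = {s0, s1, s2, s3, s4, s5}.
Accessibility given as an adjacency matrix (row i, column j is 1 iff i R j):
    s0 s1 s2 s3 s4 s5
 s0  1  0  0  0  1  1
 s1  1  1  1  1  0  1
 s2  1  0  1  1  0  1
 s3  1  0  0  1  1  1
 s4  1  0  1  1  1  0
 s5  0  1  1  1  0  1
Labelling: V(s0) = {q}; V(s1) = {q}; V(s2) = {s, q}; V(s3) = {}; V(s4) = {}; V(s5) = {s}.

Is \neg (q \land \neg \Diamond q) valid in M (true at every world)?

Recall that \Diamond ψ holds at a world iff ψ holds at some accessible world.
Let φ = \neg (q \land \neg \Diamond q). Evaluate φ at each world:
  s0 (successors {s0, s4, s5}): φ is true.
  s1 (successors {s0, s1, s2, s3, s5}): φ is true.
  s2 (successors {s0, s2, s3, s5}): φ is true.
  s3 (successors {s0, s3, s4, s5}): φ is true.
  s4 (successors {s0, s2, s3, s4}): φ is true.
  s5 (successors {s1, s2, s3, s5}): φ is true.
For instance, at s5:
  At s5: q \land \neg \Diamond q is false, so \neg (q \land \neg \Diamond q) is true.
    At s5: q is false, \neg \Diamond q is false, so q \land \neg \Diamond q is false.
      At s5: \Diamond q is true, so \neg \Diamond q is false.

Yes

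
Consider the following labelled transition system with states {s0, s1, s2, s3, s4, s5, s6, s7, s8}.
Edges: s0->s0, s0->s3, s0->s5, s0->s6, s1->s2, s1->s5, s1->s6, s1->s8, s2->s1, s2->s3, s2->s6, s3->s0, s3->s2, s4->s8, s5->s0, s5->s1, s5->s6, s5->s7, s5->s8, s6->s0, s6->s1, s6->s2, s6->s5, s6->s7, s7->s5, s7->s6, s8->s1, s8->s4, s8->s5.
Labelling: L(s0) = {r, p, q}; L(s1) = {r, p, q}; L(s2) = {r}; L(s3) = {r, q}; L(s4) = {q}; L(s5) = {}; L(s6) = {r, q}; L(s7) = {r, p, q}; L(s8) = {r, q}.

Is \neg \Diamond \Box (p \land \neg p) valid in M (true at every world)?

Let φ = \neg \Diamond \Box (p \land \neg p). Evaluate φ at each world:
  s0 (successors {s0, s3, s5, s6}): φ is true.
  s1 (successors {s2, s5, s6, s8}): φ is true.
  s2 (successors {s1, s3, s6}): φ is true.
  s3 (successors {s0, s2}): φ is true.
  s4 (successors {s8}): φ is true.
  s5 (successors {s0, s1, s6, s7, s8}): φ is true.
  s6 (successors {s0, s1, s2, s5, s7}): φ is true.
  s7 (successors {s5, s6}): φ is true.
  s8 (successors {s1, s4, s5}): φ is true.
For instance, at s4:
  At s4: \Diamond \Box (p \land \neg p) is false, so \neg \Diamond \Box (p \land \neg p) is true.
    At s4: \Diamond \Box (p \land \neg p) requires \Box (p \land \neg p) at some successor in {s8}.
      At s8: \Box (p \land \neg p) is false.
    So \Diamond \Box (p \land \neg p) is false at s4.

Yes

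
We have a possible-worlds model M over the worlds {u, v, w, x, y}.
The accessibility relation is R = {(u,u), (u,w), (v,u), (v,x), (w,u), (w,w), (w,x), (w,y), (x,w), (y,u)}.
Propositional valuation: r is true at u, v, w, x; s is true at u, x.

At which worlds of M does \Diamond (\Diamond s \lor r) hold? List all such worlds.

Let φ = \Diamond (\Diamond s \lor r). Evaluate φ at each world:
  u (successors {u, w}): φ is true.
  v (successors {u, x}): φ is true.
  w (successors {u, w, x, y}): φ is true.
  x (successors {w}): φ is true.
  y (successors {u}): φ is true.
For instance, at y:
  At y: \Diamond (\Diamond s \lor r) requires \Diamond s \lor r at some successor in {u}.
    \Diamond s \lor r holds at u, so \Diamond (\Diamond s \lor r) is true at y.
      At u: \Diamond s is true, r is true, so \Diamond s \lor r is true.
Satisfying worlds: {u, v, w, x, y}

u, v, w, x, y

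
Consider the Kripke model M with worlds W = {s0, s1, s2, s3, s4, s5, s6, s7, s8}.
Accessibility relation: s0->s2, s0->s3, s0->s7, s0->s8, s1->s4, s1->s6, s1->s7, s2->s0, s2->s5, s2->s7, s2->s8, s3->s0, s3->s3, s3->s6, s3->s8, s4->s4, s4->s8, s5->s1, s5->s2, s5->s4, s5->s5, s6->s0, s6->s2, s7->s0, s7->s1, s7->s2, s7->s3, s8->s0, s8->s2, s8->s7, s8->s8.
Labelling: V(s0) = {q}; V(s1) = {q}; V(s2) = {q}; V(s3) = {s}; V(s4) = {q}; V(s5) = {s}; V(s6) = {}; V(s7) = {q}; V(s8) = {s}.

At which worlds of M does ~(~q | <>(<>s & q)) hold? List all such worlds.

none

Let φ = ~(~q | <>(<>s & q)). Evaluate φ at each world:
  s0 (successors {s2, s3, s7, s8}): φ is false.
  s1 (successors {s4, s6, s7}): φ is false.
  s2 (successors {s0, s5, s7, s8}): φ is false.
  s3 (successors {s0, s3, s6, s8}): φ is false.
  s4 (successors {s4, s8}): φ is false.
  s5 (successors {s1, s2, s4, s5}): φ is false.
  s6 (successors {s0, s2}): φ is false.
  s7 (successors {s0, s1, s2, s3}): φ is false.
  s8 (successors {s0, s2, s7, s8}): φ is false.
For instance, at s1:
  At s1: ~q | <>(<>s & q) is true, so ~(~q | <>(<>s & q)) is false.
    At s1: ~q is false, <>(<>s & q) is true, so ~q | <>(<>s & q) is true.
      At s1: <>(<>s & q) requires <>s & q at some successor in {s4, s6, s7}.
        <>s & q holds at s4, so <>(<>s & q) is true at s1.
Satisfying worlds: none.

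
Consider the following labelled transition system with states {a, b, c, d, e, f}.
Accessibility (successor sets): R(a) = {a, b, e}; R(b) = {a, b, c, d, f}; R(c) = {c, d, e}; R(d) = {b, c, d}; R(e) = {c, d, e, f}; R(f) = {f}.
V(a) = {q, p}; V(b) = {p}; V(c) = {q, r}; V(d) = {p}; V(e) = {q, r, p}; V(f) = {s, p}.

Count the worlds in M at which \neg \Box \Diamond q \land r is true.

1

Let φ = \neg \Box \Diamond q \land r. Evaluate φ at each world:
  a (successors {a, b, e}): φ is false.
  b (successors {a, b, c, d, f}): φ is false.
  c (successors {c, d, e}): φ is false.
  d (successors {b, c, d}): φ is false.
  e (successors {c, d, e, f}): φ is true.
  f (successors {f}): φ is false.
For instance, at c:
  At c: \neg \Box \Diamond q is false, r is true, so \neg \Box \Diamond q \land r is false.
    At c: \Box \Diamond q is true, so \neg \Box \Diamond q is false.
      At c: \Box \Diamond q requires \Diamond q at every successor {c, d, e}.
        At c: \Diamond q is true.
        At d: \Diamond q is true.
        At e: \Diamond q is true.
      So \Box \Diamond q is true at c.
Satisfying worlds: {e}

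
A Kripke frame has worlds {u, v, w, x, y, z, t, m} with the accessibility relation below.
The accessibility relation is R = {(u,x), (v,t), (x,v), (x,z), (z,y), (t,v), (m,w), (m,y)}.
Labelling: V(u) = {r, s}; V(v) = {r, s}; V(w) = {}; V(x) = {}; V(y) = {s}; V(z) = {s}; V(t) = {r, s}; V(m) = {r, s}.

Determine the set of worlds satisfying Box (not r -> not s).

Let φ = Box (not r -> not s). Evaluate φ at each world:
  u (successors {x}): φ is true.
  v (successors {t}): φ is true.
  w (successors ∅): φ is true.
  x (successors {v, z}): φ is false.
  y (successors ∅): φ is true.
  z (successors {y}): φ is false.
  t (successors {v}): φ is true.
  m (successors {w, y}): φ is false.
For instance, at m:
  At m: Box (not r -> not s) requires not r -> not s at every successor {w, y}.
    not r -> not s fails at y, so Box (not r -> not s) is false at m.
Satisfying worlds: {u, v, w, y, t}

u, v, w, y, t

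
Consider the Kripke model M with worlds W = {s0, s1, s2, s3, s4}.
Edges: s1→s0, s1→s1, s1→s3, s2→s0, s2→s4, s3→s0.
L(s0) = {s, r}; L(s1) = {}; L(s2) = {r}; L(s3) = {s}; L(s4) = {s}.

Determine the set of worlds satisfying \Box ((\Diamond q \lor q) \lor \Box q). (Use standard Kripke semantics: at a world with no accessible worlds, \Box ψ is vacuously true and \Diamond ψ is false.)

s0, s2, s3, s4

Recall that \Box ψ holds at a world iff ψ holds at every accessible world, and \Diamond ψ holds iff ψ holds at some accessible world.
Let φ = \Box ((\Diamond q \lor q) \lor \Box q). Evaluate φ at each world:
  s0 (successors ∅): φ is true.
  s1 (successors {s0, s1, s3}): φ is false.
  s2 (successors {s0, s4}): φ is true.
  s3 (successors {s0}): φ is true.
  s4 (successors ∅): φ is true.
For instance, at s2:
  At s2: \Box ((\Diamond q \lor q) \lor \Box q) requires (\Diamond q \lor q) \lor \Box q at every successor {s0, s4}.
      At s0: \Diamond q \lor q is false, \Box q is true, so (\Diamond q \lor q) \lor \Box q is true.
      At s4: \Diamond q \lor q is false, \Box q is true, so (\Diamond q \lor q) \lor \Box q is true.
  So \Box ((\Diamond q \lor q) \lor \Box q) is true at s2.
Satisfying worlds: {s0, s2, s3, s4}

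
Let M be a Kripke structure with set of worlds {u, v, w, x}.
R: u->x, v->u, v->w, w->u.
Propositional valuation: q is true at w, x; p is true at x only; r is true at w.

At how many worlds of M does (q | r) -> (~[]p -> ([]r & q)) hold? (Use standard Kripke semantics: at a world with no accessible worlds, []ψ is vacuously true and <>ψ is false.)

Let φ = (q | r) -> (~[]p -> ([]r & q)). Evaluate φ at each world:
  u (successors {x}): φ is true.
  v (successors {u, w}): φ is true.
  w (successors {u}): φ is false.
  x (successors ∅): φ is true.
For instance, at v:
  At v: q | r is false, ~[]p -> ([]r & q) is false, so (q | r) -> (~[]p -> ([]r & q)) is true.
    At v: ~[]p is true, []r & q is false, so ~[]p -> ([]r & q) is false.
      At v: []p is false, so ~[]p is true.
      At v: []r is false, q is false, so []r & q is false.
Satisfying worlds: {u, v, x}

3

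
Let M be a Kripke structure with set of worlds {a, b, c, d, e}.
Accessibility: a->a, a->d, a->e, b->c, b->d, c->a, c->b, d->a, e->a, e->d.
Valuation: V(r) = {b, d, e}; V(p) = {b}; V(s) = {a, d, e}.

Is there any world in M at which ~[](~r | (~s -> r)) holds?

Let φ = ~[](~r | (~s -> r)). Evaluate φ at each world:
  a (successors {a, d, e}): φ is false.
  b (successors {c, d}): φ is false.
  c (successors {a, b}): φ is false.
  d (successors {a}): φ is false.
  e (successors {a, d}): φ is false.
For instance, at c:
  At c: [](~r | (~s -> r)) is true, so ~[](~r | (~s -> r)) is false.
    At c: [](~r | (~s -> r)) requires ~r | (~s -> r) at every successor {a, b}.
      At a: ~r | (~s -> r) is true.
      At b: ~r | (~s -> r) is true.
    So [](~r | (~s -> r)) is true at c.

No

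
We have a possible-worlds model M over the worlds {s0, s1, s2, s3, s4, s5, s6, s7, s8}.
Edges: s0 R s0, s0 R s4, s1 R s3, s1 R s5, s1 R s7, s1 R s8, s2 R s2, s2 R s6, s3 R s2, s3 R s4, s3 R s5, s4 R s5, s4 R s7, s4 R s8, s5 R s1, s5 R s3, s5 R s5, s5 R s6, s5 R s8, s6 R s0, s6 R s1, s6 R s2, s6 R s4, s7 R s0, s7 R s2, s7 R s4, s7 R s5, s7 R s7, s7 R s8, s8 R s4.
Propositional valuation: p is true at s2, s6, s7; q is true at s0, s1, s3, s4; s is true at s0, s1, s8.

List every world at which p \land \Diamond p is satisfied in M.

Let φ = p \land \Diamond p. Evaluate φ at each world:
  s0 (successors {s0, s4}): φ is false.
  s1 (successors {s3, s5, s7, s8}): φ is false.
  s2 (successors {s2, s6}): φ is true.
  s3 (successors {s2, s4, s5}): φ is false.
  s4 (successors {s5, s7, s8}): φ is false.
  s5 (successors {s1, s3, s5, s6, s8}): φ is false.
  s6 (successors {s0, s1, s2, s4}): φ is true.
  s7 (successors {s0, s2, s4, s5, s7, s8}): φ is true.
  s8 (successors {s4}): φ is false.
For instance, at s8:
  At s8: p is false, \Diamond p is false, so p \land \Diamond p is false.
    At s8: \Diamond p requires p at some successor in {s4}.
      At s4: p is false.
    So \Diamond p is false at s8.
Satisfying worlds: {s2, s6, s7}

s2, s6, s7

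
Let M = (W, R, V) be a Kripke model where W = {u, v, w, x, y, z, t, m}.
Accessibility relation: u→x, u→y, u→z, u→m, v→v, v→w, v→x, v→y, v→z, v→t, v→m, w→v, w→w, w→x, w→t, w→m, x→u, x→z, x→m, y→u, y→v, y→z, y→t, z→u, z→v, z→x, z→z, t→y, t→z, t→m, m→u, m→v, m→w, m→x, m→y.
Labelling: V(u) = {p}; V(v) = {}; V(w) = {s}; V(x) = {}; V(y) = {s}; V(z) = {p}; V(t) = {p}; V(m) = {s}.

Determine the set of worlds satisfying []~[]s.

u, v, w, x, y, z, t, m

Let φ = []~[]s. Evaluate φ at each world:
  u (successors {x, y, z, m}): φ is true.
  v (successors {v, w, x, y, z, t, m}): φ is true.
  w (successors {v, w, x, t, m}): φ is true.
  x (successors {u, z, m}): φ is true.
  y (successors {u, v, z, t}): φ is true.
  z (successors {u, v, x, z}): φ is true.
  t (successors {y, z, m}): φ is true.
  m (successors {u, v, w, x, y}): φ is true.
For instance, at y:
  At y: []~[]s requires ~[]s at every successor {u, v, z, t}.
    At u: ~[]s is true.
    At v: ~[]s is true.
    At z: ~[]s is true.
    At t: ~[]s is true.
  So []~[]s is true at y.
Satisfying worlds: {u, v, w, x, y, z, t, m}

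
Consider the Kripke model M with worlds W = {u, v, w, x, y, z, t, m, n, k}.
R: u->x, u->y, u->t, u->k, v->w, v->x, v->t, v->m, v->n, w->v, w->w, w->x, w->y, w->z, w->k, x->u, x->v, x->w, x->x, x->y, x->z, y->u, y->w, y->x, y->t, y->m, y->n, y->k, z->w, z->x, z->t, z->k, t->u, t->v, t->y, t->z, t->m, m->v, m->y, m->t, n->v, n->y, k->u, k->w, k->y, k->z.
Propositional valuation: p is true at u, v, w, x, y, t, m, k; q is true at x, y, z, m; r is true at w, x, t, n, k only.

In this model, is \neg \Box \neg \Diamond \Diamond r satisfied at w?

Yes

Recall that \Box ψ holds at a world iff ψ holds at every accessible world, and \Diamond ψ holds iff ψ holds at some accessible world.
At w: \Box \neg \Diamond \Diamond r is false, so \neg \Box \neg \Diamond \Diamond r is true.
  At w: \Box \neg \Diamond \Diamond r requires \neg \Diamond \Diamond r at every successor {v, w, x, y, z, k}.
    \neg \Diamond \Diamond r fails at v, so \Box \neg \Diamond \Diamond r is false at w.
      At v: \Diamond \Diamond r is true, so \neg \Diamond \Diamond r is false.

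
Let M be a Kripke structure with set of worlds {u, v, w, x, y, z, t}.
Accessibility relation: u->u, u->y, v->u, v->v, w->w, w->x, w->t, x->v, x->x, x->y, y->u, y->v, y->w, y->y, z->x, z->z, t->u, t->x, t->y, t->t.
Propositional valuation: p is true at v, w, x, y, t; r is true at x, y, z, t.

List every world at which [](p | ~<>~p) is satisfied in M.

w, x

Let φ = [](p | ~<>~p). Evaluate φ at each world:
  u (successors {u, y}): φ is false.
  v (successors {u, v}): φ is false.
  w (successors {w, x, t}): φ is true.
  x (successors {v, x, y}): φ is true.
  y (successors {u, v, w, y}): φ is false.
  z (successors {x, z}): φ is false.
  t (successors {u, x, y, t}): φ is false.
For instance, at z:
  At z: [](p | ~<>~p) requires p | ~<>~p at every successor {x, z}.
    p | ~<>~p fails at z, so [](p | ~<>~p) is false at z.
      At z: p is false, ~<>~p is false, so p | ~<>~p is false.
Satisfying worlds: {w, x}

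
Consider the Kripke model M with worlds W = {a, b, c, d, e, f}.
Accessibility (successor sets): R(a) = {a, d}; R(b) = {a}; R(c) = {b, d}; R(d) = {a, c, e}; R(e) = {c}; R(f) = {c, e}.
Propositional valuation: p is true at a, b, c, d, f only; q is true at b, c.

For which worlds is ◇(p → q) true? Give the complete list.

c, d, e, f

Let φ = ◇(p → q). Evaluate φ at each world:
  a (successors {a, d}): φ is false.
  b (successors {a}): φ is false.
  c (successors {b, d}): φ is true.
  d (successors {a, c, e}): φ is true.
  e (successors {c}): φ is true.
  f (successors {c, e}): φ is true.
For instance, at f:
  At f: ◇(p → q) requires p → q at some successor in {c, e}.
    p → q holds at c, so ◇(p → q) is true at f.
Satisfying worlds: {c, d, e, f}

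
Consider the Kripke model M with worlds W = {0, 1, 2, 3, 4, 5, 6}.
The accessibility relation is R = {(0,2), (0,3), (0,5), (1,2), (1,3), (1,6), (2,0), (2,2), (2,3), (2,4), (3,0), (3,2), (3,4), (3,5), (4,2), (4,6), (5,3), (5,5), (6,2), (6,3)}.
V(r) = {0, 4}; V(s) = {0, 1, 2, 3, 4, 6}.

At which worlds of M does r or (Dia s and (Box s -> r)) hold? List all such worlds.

Recall that Box ψ holds at a world iff ψ holds at every accessible world, and Dia ψ holds iff ψ holds at some accessible world.
Let φ = r or (Dia s and (Box s -> r)). Evaluate φ at each world:
  0 (successors {2, 3, 5}): φ is true.
  1 (successors {2, 3, 6}): φ is false.
  2 (successors {0, 2, 3, 4}): φ is false.
  3 (successors {0, 2, 4, 5}): φ is true.
  4 (successors {2, 6}): φ is true.
  5 (successors {3, 5}): φ is true.
  6 (successors {2, 3}): φ is false.
For instance, at 2:
  At 2: r is false, Dia s and (Box s -> r) is false, so r or (Dia s and (Box s -> r)) is false.
    At 2: Dia s is true, Box s -> r is false, so Dia s and (Box s -> r) is false.
      At 2: Dia s requires s at some successor in {0, 2, 3, 4}.
        s holds at 0, so Dia s is true at 2.
      At 2: Box s is true, r is false, so Box s -> r is false.
Satisfying worlds: {0, 3, 4, 5}

0, 3, 4, 5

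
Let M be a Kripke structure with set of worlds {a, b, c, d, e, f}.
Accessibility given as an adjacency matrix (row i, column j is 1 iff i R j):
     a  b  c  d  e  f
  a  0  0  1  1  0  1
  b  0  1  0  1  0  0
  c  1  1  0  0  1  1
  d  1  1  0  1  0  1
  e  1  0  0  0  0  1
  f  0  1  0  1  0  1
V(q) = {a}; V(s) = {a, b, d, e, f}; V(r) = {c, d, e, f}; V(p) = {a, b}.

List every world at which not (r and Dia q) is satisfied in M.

Let φ = not (r and Dia q). Evaluate φ at each world:
  a (successors {c, d, f}): φ is true.
  b (successors {b, d}): φ is true.
  c (successors {a, b, e, f}): φ is false.
  d (successors {a, b, d, f}): φ is false.
  e (successors {a, f}): φ is false.
  f (successors {b, d, f}): φ is true.
For instance, at d:
  At d: r and Dia q is true, so not (r and Dia q) is false.
    At d: r is true, Dia q is true, so r and Dia q is true.
      At d: Dia q requires q at some successor in {a, b, d, f}.
        q holds at a, so Dia q is true at d.
Satisfying worlds: {a, b, f}

a, b, f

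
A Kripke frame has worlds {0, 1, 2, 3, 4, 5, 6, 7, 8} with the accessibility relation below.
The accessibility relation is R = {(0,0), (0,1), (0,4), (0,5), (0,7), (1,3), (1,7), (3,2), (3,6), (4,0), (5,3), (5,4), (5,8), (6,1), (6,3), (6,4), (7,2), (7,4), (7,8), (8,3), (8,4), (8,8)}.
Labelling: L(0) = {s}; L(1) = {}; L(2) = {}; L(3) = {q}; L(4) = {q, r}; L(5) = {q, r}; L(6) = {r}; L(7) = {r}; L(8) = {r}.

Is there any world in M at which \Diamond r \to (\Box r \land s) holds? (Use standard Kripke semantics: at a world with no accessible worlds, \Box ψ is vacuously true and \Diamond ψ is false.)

Let φ = \Diamond r \to (\Box r \land s). Evaluate φ at each world:
  0 (successors {0, 1, 4, 5, 7}): φ is false.
  1 (successors {3, 7}): φ is false.
  2 (successors ∅): φ is true.
  3 (successors {2, 6}): φ is false.
  4 (successors {0}): φ is true.
  5 (successors {3, 4, 8}): φ is false.
  6 (successors {1, 3, 4}): φ is false.
  7 (successors {2, 4, 8}): φ is false.
  8 (successors {3, 4, 8}): φ is false.
Detail at 2 (witness):
  At 2: \Diamond r is false, \Box r \land s is false, so \Diamond r \to (\Box r \land s) is true.
    At 2: no accessible worlds, so \Diamond r is false.
    At 2: \Box r is true, s is false, so \Box r \land s is false.
      At 2: no accessible worlds, so \Box r holds vacuously.

Yes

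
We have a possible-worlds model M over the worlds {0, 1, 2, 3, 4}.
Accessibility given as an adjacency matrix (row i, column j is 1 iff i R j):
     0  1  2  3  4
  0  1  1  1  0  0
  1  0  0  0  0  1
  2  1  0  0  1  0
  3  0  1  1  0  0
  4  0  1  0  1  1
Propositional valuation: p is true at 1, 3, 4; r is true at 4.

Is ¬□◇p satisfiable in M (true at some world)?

No

Recall that □ψ holds at a world iff ψ holds at every accessible world, and ◇ψ holds iff ψ holds at some accessible world.
Let φ = ¬□◇p. Evaluate φ at each world:
  0 (successors {0, 1, 2}): φ is false.
  1 (successors {4}): φ is false.
  2 (successors {0, 3}): φ is false.
  3 (successors {1, 2}): φ is false.
  4 (successors {1, 3, 4}): φ is false.
For instance, at 3:
  At 3: □◇p is true, so ¬□◇p is false.
    At 3: □◇p requires ◇p at every successor {1, 2}.
      At 1: ◇p is true.
      At 2: ◇p is true.
    So □◇p is true at 3.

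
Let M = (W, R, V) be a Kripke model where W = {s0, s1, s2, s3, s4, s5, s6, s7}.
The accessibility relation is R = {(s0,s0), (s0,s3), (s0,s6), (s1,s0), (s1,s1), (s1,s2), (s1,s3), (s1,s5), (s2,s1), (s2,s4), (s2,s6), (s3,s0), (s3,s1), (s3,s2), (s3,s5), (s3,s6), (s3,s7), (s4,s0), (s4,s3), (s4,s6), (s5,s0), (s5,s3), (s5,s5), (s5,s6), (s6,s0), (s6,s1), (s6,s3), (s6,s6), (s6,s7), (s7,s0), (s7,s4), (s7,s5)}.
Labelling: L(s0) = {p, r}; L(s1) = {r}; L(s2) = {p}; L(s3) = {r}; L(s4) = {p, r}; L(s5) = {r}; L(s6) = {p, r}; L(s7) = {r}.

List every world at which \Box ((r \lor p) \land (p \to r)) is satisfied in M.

s0, s2, s4, s5, s6, s7

Let φ = \Box ((r \lor p) \land (p \to r)). Evaluate φ at each world:
  s0 (successors {s0, s3, s6}): φ is true.
  s1 (successors {s0, s1, s2, s3, s5}): φ is false.
  s2 (successors {s1, s4, s6}): φ is true.
  s3 (successors {s0, s1, s2, s5, s6, s7}): φ is false.
  s4 (successors {s0, s3, s6}): φ is true.
  s5 (successors {s0, s3, s5, s6}): φ is true.
  s6 (successors {s0, s1, s3, s6, s7}): φ is true.
  s7 (successors {s0, s4, s5}): φ is true.
For instance, at s6:
  At s6: \Box ((r \lor p) \land (p \to r)) requires (r \lor p) \land (p \to r) at every successor {s0, s1, s3, s6, s7}.
    At s0: (r \lor p) \land (p \to r) is true.
    At s1: (r \lor p) \land (p \to r) is true.
    At s3: (r \lor p) \land (p \to r) is true.
    At s6: (r \lor p) \land (p \to r) is true.
    At s7: (r \lor p) \land (p \to r) is true.
  So \Box ((r \lor p) \land (p \to r)) is true at s6.
Satisfying worlds: {s0, s2, s4, s5, s6, s7}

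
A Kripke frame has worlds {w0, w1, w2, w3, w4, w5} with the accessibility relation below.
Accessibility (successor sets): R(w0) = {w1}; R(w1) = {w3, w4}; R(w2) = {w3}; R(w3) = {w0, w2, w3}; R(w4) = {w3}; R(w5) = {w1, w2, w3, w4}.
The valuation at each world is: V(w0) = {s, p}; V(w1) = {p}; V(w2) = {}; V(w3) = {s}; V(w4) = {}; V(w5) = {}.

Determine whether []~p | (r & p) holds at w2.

Yes

At w2: []~p is true, r & p is false, so []~p | (r & p) is true.
  At w2: []~p requires ~p at every successor {w3}.
    At w3: ~p is true.
  So []~p is true at w2.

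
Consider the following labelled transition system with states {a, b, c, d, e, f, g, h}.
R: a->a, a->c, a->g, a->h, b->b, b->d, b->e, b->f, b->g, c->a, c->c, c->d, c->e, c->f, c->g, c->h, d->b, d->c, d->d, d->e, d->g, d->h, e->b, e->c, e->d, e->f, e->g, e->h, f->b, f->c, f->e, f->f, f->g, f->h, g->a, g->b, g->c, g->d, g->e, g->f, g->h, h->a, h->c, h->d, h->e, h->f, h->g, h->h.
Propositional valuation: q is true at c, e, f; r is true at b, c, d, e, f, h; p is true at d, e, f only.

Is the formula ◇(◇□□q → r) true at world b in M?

At b: ◇(◇□□q → r) requires ◇□□q → r at some successor in {b, d, e, f, g}.
  ◇□□q → r holds at b, so ◇(◇□□q → r) is true at b.
    At b: ◇□□q is false, r is true, so ◇□□q → r is true.
      At b: ◇□□q requires □□q at some successor in {b, d, e, f, g}.
        At b: □□q is false.
        At d: □□q is false.
        At e: □□q is false.
        At f: □□q is false.
        At g: □□q is false.
      So ◇□□q is false at b.

Yes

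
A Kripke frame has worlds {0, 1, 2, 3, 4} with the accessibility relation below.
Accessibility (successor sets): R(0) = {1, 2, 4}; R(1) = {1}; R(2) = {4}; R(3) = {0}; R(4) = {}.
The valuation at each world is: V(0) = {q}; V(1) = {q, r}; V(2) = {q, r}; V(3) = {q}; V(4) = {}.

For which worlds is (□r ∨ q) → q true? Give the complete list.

0, 1, 2, 3

Recall that □ψ holds at a world iff ψ holds at every accessible world, and ◇ψ holds iff ψ holds at some accessible world.
Let φ = (□r ∨ q) → q. Evaluate φ at each world:
  0 (successors {1, 2, 4}): φ is true.
  1 (successors {1}): φ is true.
  2 (successors {4}): φ is true.
  3 (successors {0}): φ is true.
  4 (successors ∅): φ is false.
For instance, at 3:
  At 3: □r ∨ q is true, q is true, so (□r ∨ q) → q is true.
    At 3: □r is false, q is true, so □r ∨ q is true.
      At 3: □r requires r at every successor {0}.
        r fails at 0, so □r is false at 3.
Satisfying worlds: {0, 1, 2, 3}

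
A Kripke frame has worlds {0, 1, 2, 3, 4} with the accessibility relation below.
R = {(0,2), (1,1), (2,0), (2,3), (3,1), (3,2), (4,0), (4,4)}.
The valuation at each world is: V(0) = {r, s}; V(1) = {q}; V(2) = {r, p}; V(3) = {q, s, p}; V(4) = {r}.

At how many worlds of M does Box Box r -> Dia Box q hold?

Let φ = Box Box r -> Dia Box q. Evaluate φ at each world:
  0 (successors {2}): φ is true.
  1 (successors {1}): φ is true.
  2 (successors {0, 3}): φ is true.
  3 (successors {1, 2}): φ is true.
  4 (successors {0, 4}): φ is false.
For instance, at 2:
  At 2: Box Box r is false, Dia Box q is false, so Box Box r -> Dia Box q is true.
    At 2: Box Box r requires Box r at every successor {0, 3}.
      Box r fails at 3, so Box Box r is false at 2.
    At 2: Dia Box q requires Box q at some successor in {0, 3}.
      At 0: Box q is false.
      At 3: Box q is false.
    So Dia Box q is false at 2.
Satisfying worlds: {0, 1, 2, 3}

4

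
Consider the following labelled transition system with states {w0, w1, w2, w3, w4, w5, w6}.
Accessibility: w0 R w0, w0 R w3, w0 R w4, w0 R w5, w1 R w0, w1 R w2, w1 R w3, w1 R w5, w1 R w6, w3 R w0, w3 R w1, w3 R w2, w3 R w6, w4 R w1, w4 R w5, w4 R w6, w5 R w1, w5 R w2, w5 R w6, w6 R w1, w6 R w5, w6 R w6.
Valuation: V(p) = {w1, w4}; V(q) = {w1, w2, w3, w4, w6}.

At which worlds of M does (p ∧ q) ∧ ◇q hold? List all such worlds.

w1, w4

Let φ = (p ∧ q) ∧ ◇q. Evaluate φ at each world:
  w0 (successors {w0, w3, w4, w5}): φ is false.
  w1 (successors {w0, w2, w3, w5, w6}): φ is true.
  w2 (successors ∅): φ is false.
  w3 (successors {w0, w1, w2, w6}): φ is false.
  w4 (successors {w1, w5, w6}): φ is true.
  w5 (successors {w1, w2, w6}): φ is false.
  w6 (successors {w1, w5, w6}): φ is false.
For instance, at w1:
  At w1: p ∧ q is true, ◇q is true, so (p ∧ q) ∧ ◇q is true.
    At w1: ◇q requires q at some successor in {w0, w2, w3, w5, w6}.
      q holds at w2, so ◇q is true at w1.
Satisfying worlds: {w1, w4}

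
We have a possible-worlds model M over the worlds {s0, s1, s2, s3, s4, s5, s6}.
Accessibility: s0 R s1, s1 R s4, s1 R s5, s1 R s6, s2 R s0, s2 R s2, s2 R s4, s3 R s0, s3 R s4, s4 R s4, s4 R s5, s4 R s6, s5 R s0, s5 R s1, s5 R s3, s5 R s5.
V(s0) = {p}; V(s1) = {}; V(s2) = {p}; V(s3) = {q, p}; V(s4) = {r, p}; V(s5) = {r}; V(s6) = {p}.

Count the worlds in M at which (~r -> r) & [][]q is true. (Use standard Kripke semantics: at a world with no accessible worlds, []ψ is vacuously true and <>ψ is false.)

Let φ = (~r -> r) & [][]q. Evaluate φ at each world:
  s0 (successors {s1}): φ is false.
  s1 (successors {s4, s5, s6}): φ is false.
  s2 (successors {s0, s2, s4}): φ is false.
  s3 (successors {s0, s4}): φ is false.
  s4 (successors {s4, s5, s6}): φ is false.
  s5 (successors {s0, s1, s3, s5}): φ is false.
  s6 (successors ∅): φ is false.
For instance, at s5:
  At s5: ~r -> r is true, [][]q is false, so (~r -> r) & [][]q is false.
    At s5: [][]q requires []q at every successor {s0, s1, s3, s5}.
      []q fails at s0, so [][]q is false at s5.
Satisfying worlds: none.

0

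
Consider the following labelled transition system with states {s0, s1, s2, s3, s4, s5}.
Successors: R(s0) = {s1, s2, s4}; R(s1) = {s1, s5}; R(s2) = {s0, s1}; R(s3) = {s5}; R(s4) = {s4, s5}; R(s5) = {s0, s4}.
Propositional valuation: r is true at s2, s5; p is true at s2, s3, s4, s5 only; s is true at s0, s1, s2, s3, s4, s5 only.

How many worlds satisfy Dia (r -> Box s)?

6

Let φ = Dia (r -> Box s). Evaluate φ at each world:
  s0 (successors {s1, s2, s4}): φ is true.
  s1 (successors {s1, s5}): φ is true.
  s2 (successors {s0, s1}): φ is true.
  s3 (successors {s5}): φ is true.
  s4 (successors {s4, s5}): φ is true.
  s5 (successors {s0, s4}): φ is true.
For instance, at s0:
  At s0: Dia (r -> Box s) requires r -> Box s at some successor in {s1, s2, s4}.
    r -> Box s holds at s1, so Dia (r -> Box s) is true at s0.
      At s1: r is false, Box s is true, so r -> Box s is true.
Satisfying worlds: {s0, s1, s2, s3, s4, s5}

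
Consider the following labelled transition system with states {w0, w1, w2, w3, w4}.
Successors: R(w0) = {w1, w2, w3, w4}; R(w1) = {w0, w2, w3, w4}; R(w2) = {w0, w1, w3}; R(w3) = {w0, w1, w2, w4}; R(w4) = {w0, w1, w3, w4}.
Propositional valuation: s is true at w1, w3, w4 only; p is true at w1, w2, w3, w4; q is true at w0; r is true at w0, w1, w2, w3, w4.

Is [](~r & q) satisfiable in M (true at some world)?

No

Let φ = [](~r & q). Evaluate φ at each world:
  w0 (successors {w1, w2, w3, w4}): φ is false.
  w1 (successors {w0, w2, w3, w4}): φ is false.
  w2 (successors {w0, w1, w3}): φ is false.
  w3 (successors {w0, w1, w2, w4}): φ is false.
  w4 (successors {w0, w1, w3, w4}): φ is false.
For instance, at w4:
  At w4: [](~r & q) requires ~r & q at every successor {w0, w1, w3, w4}.
    ~r & q fails at w0, so [](~r & q) is false at w4.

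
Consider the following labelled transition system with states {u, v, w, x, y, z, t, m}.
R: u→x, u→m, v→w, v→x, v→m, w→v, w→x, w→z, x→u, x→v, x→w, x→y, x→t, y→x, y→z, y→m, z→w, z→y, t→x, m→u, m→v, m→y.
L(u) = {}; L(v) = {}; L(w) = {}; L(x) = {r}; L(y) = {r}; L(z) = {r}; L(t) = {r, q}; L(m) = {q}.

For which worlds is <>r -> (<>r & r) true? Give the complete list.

Let φ = <>r -> (<>r & r). Evaluate φ at each world:
  u (successors {x, m}): φ is false.
  v (successors {w, x, m}): φ is false.
  w (successors {v, x, z}): φ is false.
  x (successors {u, v, w, y, t}): φ is true.
  y (successors {x, z, m}): φ is true.
  z (successors {w, y}): φ is true.
  t (successors {x}): φ is true.
  m (successors {u, v, y}): φ is false.
For instance, at m:
  At m: <>r is true, <>r & r is false, so <>r -> (<>r & r) is false.
    At m: <>r requires r at some successor in {u, v, y}.
      r holds at y, so <>r is true at m.
    At m: <>r is true, r is false, so <>r & r is false.
      At m: <>r requires r at some successor in {u, v, y}.
        r holds at y, so <>r is true at m.
Satisfying worlds: {x, y, z, t}

x, y, z, t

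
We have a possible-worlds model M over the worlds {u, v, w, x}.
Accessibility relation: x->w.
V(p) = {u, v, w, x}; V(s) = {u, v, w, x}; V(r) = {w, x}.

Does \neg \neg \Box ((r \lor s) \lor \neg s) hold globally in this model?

Yes

Let φ = \neg \neg \Box ((r \lor s) \lor \neg s). Evaluate φ at each world:
  u (successors ∅): φ is true.
  v (successors ∅): φ is true.
  w (successors ∅): φ is true.
  x (successors {w}): φ is true.
For instance, at x:
  At x: \neg \Box ((r \lor s) \lor \neg s) is false, so \neg \neg \Box ((r \lor s) \lor \neg s) is true.
    At x: \Box ((r \lor s) \lor \neg s) is true, so \neg \Box ((r \lor s) \lor \neg s) is false.
      At x: \Box ((r \lor s) \lor \neg s) requires (r \lor s) \lor \neg s at every successor {w}.
        At w: (r \lor s) \lor \neg s is true.
      So \Box ((r \lor s) \lor \neg s) is true at x.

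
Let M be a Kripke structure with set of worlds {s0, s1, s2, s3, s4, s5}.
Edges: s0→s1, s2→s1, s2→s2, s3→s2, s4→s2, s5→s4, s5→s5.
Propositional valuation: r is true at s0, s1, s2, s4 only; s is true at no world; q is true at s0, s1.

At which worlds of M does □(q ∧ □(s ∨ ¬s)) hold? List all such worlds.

Let φ = □(q ∧ □(s ∨ ¬s)). Evaluate φ at each world:
  s0 (successors {s1}): φ is true.
  s1 (successors ∅): φ is true.
  s2 (successors {s1, s2}): φ is false.
  s3 (successors {s2}): φ is false.
  s4 (successors {s2}): φ is false.
  s5 (successors {s4, s5}): φ is false.
For instance, at s5:
  At s5: □(q ∧ □(s ∨ ¬s)) requires q ∧ □(s ∨ ¬s) at every successor {s4, s5}.
    q ∧ □(s ∨ ¬s) fails at s4, so □(q ∧ □(s ∨ ¬s)) is false at s5.
      At s4: q is false, □(s ∨ ¬s) is true, so q ∧ □(s ∨ ¬s) is false.
Satisfying worlds: {s0, s1}

s0, s1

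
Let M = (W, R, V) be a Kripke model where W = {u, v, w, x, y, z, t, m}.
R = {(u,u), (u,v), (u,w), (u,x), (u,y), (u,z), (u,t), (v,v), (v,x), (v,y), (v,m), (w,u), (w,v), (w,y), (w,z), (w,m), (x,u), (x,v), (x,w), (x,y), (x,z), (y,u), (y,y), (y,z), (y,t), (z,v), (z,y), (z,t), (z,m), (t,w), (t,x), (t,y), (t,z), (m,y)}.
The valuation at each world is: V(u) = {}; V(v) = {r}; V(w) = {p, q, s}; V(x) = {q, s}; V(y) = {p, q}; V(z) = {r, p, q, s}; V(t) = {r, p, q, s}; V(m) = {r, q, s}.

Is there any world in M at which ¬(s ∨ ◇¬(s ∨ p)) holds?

Let φ = ¬(s ∨ ◇¬(s ∨ p)). Evaluate φ at each world:
  u (successors {u, v, w, x, y, z, t}): φ is false.
  v (successors {v, x, y, m}): φ is false.
  w (successors {u, v, y, z, m}): φ is false.
  x (successors {u, v, w, y, z}): φ is false.
  y (successors {u, y, z, t}): φ is false.
  z (successors {v, y, t, m}): φ is false.
  t (successors {w, x, y, z}): φ is false.
  m (successors {y}): φ is false.
For instance, at u:
  At u: s ∨ ◇¬(s ∨ p) is true, so ¬(s ∨ ◇¬(s ∨ p)) is false.
    At u: s is false, ◇¬(s ∨ p) is true, so s ∨ ◇¬(s ∨ p) is true.
      At u: ◇¬(s ∨ p) requires ¬(s ∨ p) at some successor in {u, v, w, x, y, z, t}.
        ¬(s ∨ p) holds at u, so ◇¬(s ∨ p) is true at u.

No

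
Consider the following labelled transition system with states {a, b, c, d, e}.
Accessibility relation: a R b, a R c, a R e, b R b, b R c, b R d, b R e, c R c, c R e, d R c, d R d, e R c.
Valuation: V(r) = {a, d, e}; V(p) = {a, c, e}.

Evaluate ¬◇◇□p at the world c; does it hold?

No

At c: ◇◇□p is true, so ¬◇◇□p is false.
  At c: ◇◇□p requires ◇□p at some successor in {c, e}.
    ◇□p holds at c, so ◇◇□p is true at c.
      At c: ◇□p requires □p at some successor in {c, e}.
        □p holds at c, so ◇□p is true at c.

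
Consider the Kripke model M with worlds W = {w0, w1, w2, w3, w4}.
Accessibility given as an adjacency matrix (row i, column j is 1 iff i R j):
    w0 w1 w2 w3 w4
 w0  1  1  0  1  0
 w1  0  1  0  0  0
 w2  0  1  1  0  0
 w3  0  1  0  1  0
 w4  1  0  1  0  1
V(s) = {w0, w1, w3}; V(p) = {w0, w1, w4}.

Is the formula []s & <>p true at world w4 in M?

At w4: []s is false, <>p is true, so []s & <>p is false.
  At w4: []s requires s at every successor {w0, w2, w4}.
    s fails at w2, so []s is false at w4.
  At w4: <>p requires p at some successor in {w0, w2, w4}.
    p holds at w0, so <>p is true at w4.

No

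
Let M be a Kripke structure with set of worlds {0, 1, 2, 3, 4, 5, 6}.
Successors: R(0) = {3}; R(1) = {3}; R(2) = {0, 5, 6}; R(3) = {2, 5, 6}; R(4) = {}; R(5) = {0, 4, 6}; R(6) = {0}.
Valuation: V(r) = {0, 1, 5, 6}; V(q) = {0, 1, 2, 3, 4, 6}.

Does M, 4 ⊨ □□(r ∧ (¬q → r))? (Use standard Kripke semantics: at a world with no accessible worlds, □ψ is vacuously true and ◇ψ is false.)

Recall that □ψ holds at a world iff ψ holds at every accessible world, and ◇ψ holds iff ψ holds at some accessible world.
At 4: no accessible worlds, so □□(r ∧ (¬q → r)) holds vacuously.

Yes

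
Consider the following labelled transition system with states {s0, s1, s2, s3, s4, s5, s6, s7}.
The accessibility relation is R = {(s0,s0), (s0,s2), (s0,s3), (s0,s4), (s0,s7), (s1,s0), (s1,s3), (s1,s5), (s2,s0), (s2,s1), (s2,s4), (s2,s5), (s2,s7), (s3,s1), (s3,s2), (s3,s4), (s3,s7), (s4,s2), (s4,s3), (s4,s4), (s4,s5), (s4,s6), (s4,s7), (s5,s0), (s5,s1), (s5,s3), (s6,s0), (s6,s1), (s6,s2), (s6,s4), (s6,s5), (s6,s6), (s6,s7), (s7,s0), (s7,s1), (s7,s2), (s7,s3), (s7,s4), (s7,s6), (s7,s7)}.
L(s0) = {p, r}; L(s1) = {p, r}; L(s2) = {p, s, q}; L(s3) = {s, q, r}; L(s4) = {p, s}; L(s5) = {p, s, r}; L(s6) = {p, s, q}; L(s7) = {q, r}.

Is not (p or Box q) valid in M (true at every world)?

Recall that Box ψ holds at a world iff ψ holds at every accessible world, and Dia ψ holds iff ψ holds at some accessible world.
Let φ = not (p or Box q). Evaluate φ at each world:
  s0 (successors {s0, s2, s3, s4, s7}): φ is false.
  s1 (successors {s0, s3, s5}): φ is false.
  s2 (successors {s0, s1, s4, s5, s7}): φ is false.
  s3 (successors {s1, s2, s4, s7}): φ is true.
  s4 (successors {s2, s3, s4, s5, s6, s7}): φ is false.
  s5 (successors {s0, s1, s3}): φ is false.
  s6 (successors {s0, s1, s2, s4, s5, s6, s7}): φ is false.
  s7 (successors {s0, s1, s2, s3, s4, s6, s7}): φ is true.
Detail at s0 (counterexample):
  At s0: p or Box q is true, so not (p or Box q) is false.
    At s0: p is true, Box q is false, so p or Box q is true.
      At s0: Box q requires q at every successor {s0, s2, s3, s4, s7}.
        q fails at s0, so Box q is false at s0.

No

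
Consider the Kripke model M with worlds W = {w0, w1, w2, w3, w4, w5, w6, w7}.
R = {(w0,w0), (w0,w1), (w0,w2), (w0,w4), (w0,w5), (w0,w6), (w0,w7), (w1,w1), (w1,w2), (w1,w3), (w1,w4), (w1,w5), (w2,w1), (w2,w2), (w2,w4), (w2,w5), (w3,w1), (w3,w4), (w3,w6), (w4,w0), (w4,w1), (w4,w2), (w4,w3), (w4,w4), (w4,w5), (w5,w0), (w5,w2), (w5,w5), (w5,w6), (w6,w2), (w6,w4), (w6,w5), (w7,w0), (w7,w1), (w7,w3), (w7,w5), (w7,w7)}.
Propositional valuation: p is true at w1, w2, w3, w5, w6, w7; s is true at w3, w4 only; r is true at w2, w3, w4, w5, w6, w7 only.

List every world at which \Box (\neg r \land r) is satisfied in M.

Recall that \Box ψ holds at a world iff ψ holds at every accessible world, and \Diamond ψ holds iff ψ holds at some accessible world.
Let φ = \Box (\neg r \land r). Evaluate φ at each world:
  w0 (successors {w0, w1, w2, w4, w5, w6, w7}): φ is false.
  w1 (successors {w1, w2, w3, w4, w5}): φ is false.
  w2 (successors {w1, w2, w4, w5}): φ is false.
  w3 (successors {w1, w4, w6}): φ is false.
  w4 (successors {w0, w1, w2, w3, w4, w5}): φ is false.
  w5 (successors {w0, w2, w5, w6}): φ is false.
  w6 (successors {w2, w4, w5}): φ is false.
  w7 (successors {w0, w1, w3, w5, w7}): φ is false.
For instance, at w0:
  At w0: \Box (\neg r \land r) requires \neg r \land r at every successor {w0, w1, w2, w4, w5, w6, w7}.
    \neg r \land r fails at w0, so \Box (\neg r \land r) is false at w0.
Satisfying worlds: none.

none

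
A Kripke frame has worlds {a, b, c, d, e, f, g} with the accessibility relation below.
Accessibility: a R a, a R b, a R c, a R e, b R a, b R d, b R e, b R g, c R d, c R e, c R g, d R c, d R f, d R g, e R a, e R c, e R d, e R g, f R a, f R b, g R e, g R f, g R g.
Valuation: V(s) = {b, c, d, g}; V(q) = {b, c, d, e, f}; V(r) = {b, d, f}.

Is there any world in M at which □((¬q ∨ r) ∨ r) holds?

Let φ = □((¬q ∨ r) ∨ r). Evaluate φ at each world:
  a (successors {a, b, c, e}): φ is false.
  b (successors {a, d, e, g}): φ is false.
  c (successors {d, e, g}): φ is false.
  d (successors {c, f, g}): φ is false.
  e (successors {a, c, d, g}): φ is false.
  f (successors {a, b}): φ is true.
  g (successors {e, f, g}): φ is false.
Detail at f (witness):
  At f: □((¬q ∨ r) ∨ r) requires (¬q ∨ r) ∨ r at every successor {a, b}.
    At a: (¬q ∨ r) ∨ r is true.
    At b: (¬q ∨ r) ∨ r is true.
  So □((¬q ∨ r) ∨ r) is true at f.

Yes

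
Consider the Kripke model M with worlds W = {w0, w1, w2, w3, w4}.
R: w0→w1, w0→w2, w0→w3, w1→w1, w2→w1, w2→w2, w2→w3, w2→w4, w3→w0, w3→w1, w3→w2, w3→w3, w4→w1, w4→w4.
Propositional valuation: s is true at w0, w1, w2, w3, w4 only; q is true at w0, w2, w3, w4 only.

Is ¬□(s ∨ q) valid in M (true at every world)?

Let φ = ¬□(s ∨ q). Evaluate φ at each world:
  w0 (successors {w1, w2, w3}): φ is false.
  w1 (successors {w1}): φ is false.
  w2 (successors {w1, w2, w3, w4}): φ is false.
  w3 (successors {w0, w1, w2, w3}): φ is false.
  w4 (successors {w1, w4}): φ is false.
Detail at w0 (counterexample):
  At w0: □(s ∨ q) is true, so ¬□(s ∨ q) is false.
    At w0: □(s ∨ q) requires s ∨ q at every successor {w1, w2, w3}.
      At w1: s ∨ q is true.
      At w2: s ∨ q is true.
      At w3: s ∨ q is true.
    So □(s ∨ q) is true at w0.

No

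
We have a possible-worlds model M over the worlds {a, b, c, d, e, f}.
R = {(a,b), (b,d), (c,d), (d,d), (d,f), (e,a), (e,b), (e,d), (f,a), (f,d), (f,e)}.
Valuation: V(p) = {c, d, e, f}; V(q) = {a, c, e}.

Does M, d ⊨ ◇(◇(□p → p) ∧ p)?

Yes

At d: ◇(◇(□p → p) ∧ p) requires ◇(□p → p) ∧ p at some successor in {d, f}.
  ◇(□p → p) ∧ p holds at d, so ◇(◇(□p → p) ∧ p) is true at d.
    At d: ◇(□p → p) is true, p is true, so ◇(□p → p) ∧ p is true.
      At d: ◇(□p → p) requires □p → p at some successor in {d, f}.
        □p → p holds at d, so ◇(□p → p) is true at d.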